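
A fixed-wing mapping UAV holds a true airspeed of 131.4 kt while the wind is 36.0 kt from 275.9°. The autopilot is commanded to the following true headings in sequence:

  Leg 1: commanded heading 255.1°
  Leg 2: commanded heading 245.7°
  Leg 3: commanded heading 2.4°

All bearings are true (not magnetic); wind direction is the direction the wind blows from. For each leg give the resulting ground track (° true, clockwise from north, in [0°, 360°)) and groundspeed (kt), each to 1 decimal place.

Leg 1: track=247.6°, groundspeed=98.6 kt
Leg 2: track=235.5°, groundspeed=101.9 kt
Leg 3: track=17.9°, groundspeed=134.1 kt

Leg 1: heading 255.1°; drift -7.5° → track 247.6°, groundspeed 98.6 kt
Leg 2: heading 245.7°; drift -10.2° → track 235.5°, groundspeed 101.9 kt
Leg 3: heading 2.4°; drift +15.5° → track 17.9°, groundspeed 134.1 kt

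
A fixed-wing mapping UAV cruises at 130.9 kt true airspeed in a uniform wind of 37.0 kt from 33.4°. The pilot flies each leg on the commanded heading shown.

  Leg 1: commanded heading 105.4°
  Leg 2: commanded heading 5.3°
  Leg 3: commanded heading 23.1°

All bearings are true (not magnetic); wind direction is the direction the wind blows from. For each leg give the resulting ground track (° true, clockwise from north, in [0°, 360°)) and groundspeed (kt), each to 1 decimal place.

Leg 1: heading 105.4°; drift +16.4° → track 121.8°, groundspeed 124.5 kt
Leg 2: heading 5.3°; drift -10.1° → track 355.2°, groundspeed 99.8 kt
Leg 3: heading 23.1°; drift -4.0° → track 19.1°, groundspeed 94.7 kt

Leg 1: track=121.8°, groundspeed=124.5 kt
Leg 2: track=355.2°, groundspeed=99.8 kt
Leg 3: track=19.1°, groundspeed=94.7 kt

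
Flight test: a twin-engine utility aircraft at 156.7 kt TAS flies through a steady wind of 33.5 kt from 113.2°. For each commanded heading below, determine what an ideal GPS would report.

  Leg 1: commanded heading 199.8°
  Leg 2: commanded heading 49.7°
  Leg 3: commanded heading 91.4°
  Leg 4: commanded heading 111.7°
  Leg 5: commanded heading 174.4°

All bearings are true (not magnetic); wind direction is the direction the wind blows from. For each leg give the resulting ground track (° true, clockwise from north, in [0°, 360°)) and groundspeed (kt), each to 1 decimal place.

Leg 1: track=212.0°, groundspeed=158.3 kt
Leg 2: track=37.8°, groundspeed=144.9 kt
Leg 3: track=85.7°, groundspeed=126.2 kt
Leg 4: track=111.3°, groundspeed=123.2 kt
Leg 5: track=186.2°, groundspeed=143.6 kt

Leg 1: heading 199.8°; drift +12.2° → track 212.0°, groundspeed 158.3 kt
Leg 2: heading 49.7°; drift -11.9° → track 37.8°, groundspeed 144.9 kt
Leg 3: heading 91.4°; drift -5.7° → track 85.7°, groundspeed 126.2 kt
Leg 4: heading 111.7°; drift -0.4° → track 111.3°, groundspeed 123.2 kt
Leg 5: heading 174.4°; drift +11.8° → track 186.2°, groundspeed 143.6 kt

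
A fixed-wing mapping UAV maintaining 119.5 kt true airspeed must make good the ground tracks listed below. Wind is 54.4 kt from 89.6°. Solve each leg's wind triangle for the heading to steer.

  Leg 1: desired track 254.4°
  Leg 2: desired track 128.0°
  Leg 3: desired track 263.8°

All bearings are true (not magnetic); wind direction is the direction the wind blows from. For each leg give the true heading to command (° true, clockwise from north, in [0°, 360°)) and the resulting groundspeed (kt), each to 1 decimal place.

Leg 1: desired track 254.4°; wind correction -6.9° → command heading 247.5°, groundspeed 171.1 kt
Leg 2: desired track 128.0°; wind correction -16.4° → command heading 111.6°, groundspeed 72.0 kt
Leg 3: desired track 263.8°; wind correction -2.6° → command heading 261.2°, groundspeed 173.5 kt

Leg 1: heading=247.5°, groundspeed=171.1 kt
Leg 2: heading=111.6°, groundspeed=72.0 kt
Leg 3: heading=261.2°, groundspeed=173.5 kt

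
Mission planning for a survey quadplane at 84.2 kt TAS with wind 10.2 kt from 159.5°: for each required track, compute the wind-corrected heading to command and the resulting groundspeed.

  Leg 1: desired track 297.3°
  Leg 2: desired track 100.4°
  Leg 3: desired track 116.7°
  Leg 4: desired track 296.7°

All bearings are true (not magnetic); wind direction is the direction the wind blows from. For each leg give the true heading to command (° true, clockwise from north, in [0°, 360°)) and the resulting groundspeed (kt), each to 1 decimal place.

Leg 1: heading=292.6°, groundspeed=91.5 kt
Leg 2: heading=106.4°, groundspeed=78.5 kt
Leg 3: heading=121.4°, groundspeed=76.4 kt
Leg 4: heading=292.0°, groundspeed=91.4 kt

Leg 1: desired track 297.3°; wind correction -4.7° → command heading 292.6°, groundspeed 91.5 kt
Leg 2: desired track 100.4°; wind correction +6.0° → command heading 106.4°, groundspeed 78.5 kt
Leg 3: desired track 116.7°; wind correction +4.7° → command heading 121.4°, groundspeed 76.4 kt
Leg 4: desired track 296.7°; wind correction -4.7° → command heading 292.0°, groundspeed 91.4 kt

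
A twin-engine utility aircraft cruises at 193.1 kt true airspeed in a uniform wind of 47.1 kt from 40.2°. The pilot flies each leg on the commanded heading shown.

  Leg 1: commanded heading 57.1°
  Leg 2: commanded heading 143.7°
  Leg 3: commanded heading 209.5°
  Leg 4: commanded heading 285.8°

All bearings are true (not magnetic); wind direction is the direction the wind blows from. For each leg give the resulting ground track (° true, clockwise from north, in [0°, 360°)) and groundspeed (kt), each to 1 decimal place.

Leg 1: heading 57.1°; drift +5.3° → track 62.4°, groundspeed 148.7 kt
Leg 2: heading 143.7°; drift +12.6° → track 156.3°, groundspeed 209.2 kt
Leg 3: heading 209.5°; drift +2.1° → track 211.6°, groundspeed 239.5 kt
Leg 4: heading 285.8°; drift -11.4° → track 274.4°, groundspeed 216.8 kt

Leg 1: track=62.4°, groundspeed=148.7 kt
Leg 2: track=156.3°, groundspeed=209.2 kt
Leg 3: track=211.6°, groundspeed=239.5 kt
Leg 4: track=274.4°, groundspeed=216.8 kt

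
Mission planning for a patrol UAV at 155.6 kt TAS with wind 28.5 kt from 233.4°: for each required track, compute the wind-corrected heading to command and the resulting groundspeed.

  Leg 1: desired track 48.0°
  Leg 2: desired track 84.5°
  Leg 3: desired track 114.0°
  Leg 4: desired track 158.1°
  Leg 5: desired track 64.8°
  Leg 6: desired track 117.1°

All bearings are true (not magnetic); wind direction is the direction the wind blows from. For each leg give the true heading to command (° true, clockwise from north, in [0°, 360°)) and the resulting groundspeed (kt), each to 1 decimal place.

Leg 1: desired track 48.0°; wind correction -1.0° → command heading 47.0°, groundspeed 184.0 kt
Leg 2: desired track 84.5°; wind correction +5.4° → command heading 89.9°, groundspeed 179.3 kt
Leg 3: desired track 114.0°; wind correction +9.2° → command heading 123.2°, groundspeed 167.6 kt
Leg 4: desired track 158.1°; wind correction +10.2° → command heading 168.3°, groundspeed 145.9 kt
Leg 5: desired track 64.8°; wind correction +2.1° → command heading 66.9°, groundspeed 183.4 kt
Leg 6: desired track 117.1°; wind correction +9.5° → command heading 126.6°, groundspeed 166.1 kt

Leg 1: heading=47.0°, groundspeed=184.0 kt
Leg 2: heading=89.9°, groundspeed=179.3 kt
Leg 3: heading=123.2°, groundspeed=167.6 kt
Leg 4: heading=168.3°, groundspeed=145.9 kt
Leg 5: heading=66.9°, groundspeed=183.4 kt
Leg 6: heading=126.6°, groundspeed=166.1 kt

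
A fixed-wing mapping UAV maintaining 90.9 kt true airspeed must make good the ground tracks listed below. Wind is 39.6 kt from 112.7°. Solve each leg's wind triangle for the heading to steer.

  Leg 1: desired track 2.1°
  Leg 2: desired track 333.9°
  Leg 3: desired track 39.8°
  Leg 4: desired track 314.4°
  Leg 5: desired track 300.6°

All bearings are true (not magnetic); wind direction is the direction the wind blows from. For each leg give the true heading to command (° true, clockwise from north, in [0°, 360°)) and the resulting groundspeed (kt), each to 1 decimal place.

Leg 1: heading=26.2°, groundspeed=96.9 kt
Leg 2: heading=350.6°, groundspeed=116.9 kt
Leg 3: heading=64.4°, groundspeed=71.0 kt
Leg 4: heading=323.7°, groundspeed=126.5 kt
Leg 5: heading=304.0°, groundspeed=130.0 kt

Leg 1: desired track 2.1°; wind correction +24.1° → command heading 26.2°, groundspeed 96.9 kt
Leg 2: desired track 333.9°; wind correction +16.7° → command heading 350.6°, groundspeed 116.9 kt
Leg 3: desired track 39.8°; wind correction +24.6° → command heading 64.4°, groundspeed 71.0 kt
Leg 4: desired track 314.4°; wind correction +9.3° → command heading 323.7°, groundspeed 126.5 kt
Leg 5: desired track 300.6°; wind correction +3.4° → command heading 304.0°, groundspeed 130.0 kt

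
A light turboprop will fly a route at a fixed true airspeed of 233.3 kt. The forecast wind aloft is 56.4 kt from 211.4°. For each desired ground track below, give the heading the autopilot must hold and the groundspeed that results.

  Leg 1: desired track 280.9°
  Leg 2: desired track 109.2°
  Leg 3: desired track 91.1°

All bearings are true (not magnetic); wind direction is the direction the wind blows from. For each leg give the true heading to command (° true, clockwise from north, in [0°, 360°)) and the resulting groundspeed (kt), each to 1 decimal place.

Leg 1: desired track 280.9°; wind correction -13.1° → command heading 267.8°, groundspeed 207.5 kt
Leg 2: desired track 109.2°; wind correction +13.7° → command heading 122.9°, groundspeed 238.6 kt
Leg 3: desired track 91.1°; wind correction +12.0° → command heading 103.1°, groundspeed 256.6 kt

Leg 1: heading=267.8°, groundspeed=207.5 kt
Leg 2: heading=122.9°, groundspeed=238.6 kt
Leg 3: heading=103.1°, groundspeed=256.6 kt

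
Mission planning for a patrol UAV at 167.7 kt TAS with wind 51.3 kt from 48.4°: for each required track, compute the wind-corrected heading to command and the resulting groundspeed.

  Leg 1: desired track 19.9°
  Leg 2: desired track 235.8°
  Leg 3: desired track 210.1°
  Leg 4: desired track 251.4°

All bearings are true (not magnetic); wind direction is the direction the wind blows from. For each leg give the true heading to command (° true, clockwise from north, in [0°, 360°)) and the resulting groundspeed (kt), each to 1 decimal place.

Leg 1: desired track 19.9°; wind correction +8.4° → command heading 28.3°, groundspeed 120.8 kt
Leg 2: desired track 235.8°; wind correction +2.3° → command heading 238.1°, groundspeed 218.4 kt
Leg 3: desired track 210.1°; wind correction -5.5° → command heading 204.6°, groundspeed 215.6 kt
Leg 4: desired track 251.4°; wind correction +6.9° → command heading 258.3°, groundspeed 213.7 kt

Leg 1: heading=28.3°, groundspeed=120.8 kt
Leg 2: heading=238.1°, groundspeed=218.4 kt
Leg 3: heading=204.6°, groundspeed=215.6 kt
Leg 4: heading=258.3°, groundspeed=213.7 kt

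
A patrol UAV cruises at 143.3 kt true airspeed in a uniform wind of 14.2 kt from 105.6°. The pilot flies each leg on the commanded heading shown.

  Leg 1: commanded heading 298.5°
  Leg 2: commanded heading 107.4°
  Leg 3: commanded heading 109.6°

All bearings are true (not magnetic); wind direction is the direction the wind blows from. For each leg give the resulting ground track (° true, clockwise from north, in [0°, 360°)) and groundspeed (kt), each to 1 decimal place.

Leg 1: heading 298.5°; drift -1.2° → track 297.3°, groundspeed 157.2 kt
Leg 2: heading 107.4°; drift +0.2° → track 107.6°, groundspeed 129.1 kt
Leg 3: heading 109.6°; drift +0.4° → track 110.0°, groundspeed 129.1 kt

Leg 1: track=297.3°, groundspeed=157.2 kt
Leg 2: track=107.6°, groundspeed=129.1 kt
Leg 3: track=110.0°, groundspeed=129.1 kt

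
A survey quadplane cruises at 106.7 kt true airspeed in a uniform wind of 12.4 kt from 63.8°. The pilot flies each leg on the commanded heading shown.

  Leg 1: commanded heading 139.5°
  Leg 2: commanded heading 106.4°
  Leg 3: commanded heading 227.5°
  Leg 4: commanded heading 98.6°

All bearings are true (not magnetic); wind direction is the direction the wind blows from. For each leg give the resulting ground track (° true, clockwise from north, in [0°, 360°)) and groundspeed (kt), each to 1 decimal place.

Leg 1: track=146.1°, groundspeed=104.3 kt
Leg 2: track=111.3°, groundspeed=97.9 kt
Leg 3: track=229.2°, groundspeed=118.7 kt
Leg 4: track=102.8°, groundspeed=96.8 kt

Leg 1: heading 139.5°; drift +6.6° → track 146.1°, groundspeed 104.3 kt
Leg 2: heading 106.4°; drift +4.9° → track 111.3°, groundspeed 97.9 kt
Leg 3: heading 227.5°; drift +1.7° → track 229.2°, groundspeed 118.7 kt
Leg 4: heading 98.6°; drift +4.2° → track 102.8°, groundspeed 96.8 kt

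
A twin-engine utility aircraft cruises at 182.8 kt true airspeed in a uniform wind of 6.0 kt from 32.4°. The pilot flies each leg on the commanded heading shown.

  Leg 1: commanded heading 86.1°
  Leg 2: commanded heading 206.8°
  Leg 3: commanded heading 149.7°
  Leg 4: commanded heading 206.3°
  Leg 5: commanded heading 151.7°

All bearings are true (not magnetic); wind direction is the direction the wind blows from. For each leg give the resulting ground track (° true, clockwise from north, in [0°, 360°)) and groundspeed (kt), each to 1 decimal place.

Leg 1: heading 86.1°; drift +1.5° → track 87.6°, groundspeed 179.3 kt
Leg 2: heading 206.8°; drift +0.2° → track 207.0°, groundspeed 188.8 kt
Leg 3: heading 149.7°; drift +1.6° → track 151.3°, groundspeed 185.6 kt
Leg 4: heading 206.3°; drift +0.2° → track 206.5°, groundspeed 188.8 kt
Leg 5: heading 151.7°; drift +1.6° → track 153.3°, groundspeed 185.8 kt

Leg 1: track=87.6°, groundspeed=179.3 kt
Leg 2: track=207.0°, groundspeed=188.8 kt
Leg 3: track=151.3°, groundspeed=185.6 kt
Leg 4: track=206.5°, groundspeed=188.8 kt
Leg 5: track=153.3°, groundspeed=185.8 kt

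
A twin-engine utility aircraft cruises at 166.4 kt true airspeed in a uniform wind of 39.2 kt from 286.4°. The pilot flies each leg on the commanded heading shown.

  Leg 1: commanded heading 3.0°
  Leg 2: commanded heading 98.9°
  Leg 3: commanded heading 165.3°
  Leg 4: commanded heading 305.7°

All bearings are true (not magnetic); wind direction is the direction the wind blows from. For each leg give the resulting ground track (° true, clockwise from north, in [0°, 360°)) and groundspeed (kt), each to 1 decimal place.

Leg 1: track=16.6°, groundspeed=161.9 kt
Leg 2: track=100.3°, groundspeed=205.3 kt
Leg 3: track=155.1°, groundspeed=189.6 kt
Leg 4: track=311.4°, groundspeed=130.0 kt

Leg 1: heading 3.0°; drift +13.6° → track 16.6°, groundspeed 161.9 kt
Leg 2: heading 98.9°; drift +1.4° → track 100.3°, groundspeed 205.3 kt
Leg 3: heading 165.3°; drift -10.2° → track 155.1°, groundspeed 189.6 kt
Leg 4: heading 305.7°; drift +5.7° → track 311.4°, groundspeed 130.0 kt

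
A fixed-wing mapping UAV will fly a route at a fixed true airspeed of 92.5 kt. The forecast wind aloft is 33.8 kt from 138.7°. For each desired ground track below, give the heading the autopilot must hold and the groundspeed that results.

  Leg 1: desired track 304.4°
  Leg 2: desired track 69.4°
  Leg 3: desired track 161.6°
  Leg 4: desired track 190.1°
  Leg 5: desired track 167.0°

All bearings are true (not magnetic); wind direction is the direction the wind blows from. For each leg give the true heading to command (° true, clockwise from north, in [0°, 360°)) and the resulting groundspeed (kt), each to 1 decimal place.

Leg 1: desired track 304.4°; wind correction -5.2° → command heading 299.2°, groundspeed 124.9 kt
Leg 2: desired track 69.4°; wind correction +20.0° → command heading 89.4°, groundspeed 75.0 kt
Leg 3: desired track 161.6°; wind correction -8.2° → command heading 153.4°, groundspeed 60.4 kt
Leg 4: desired track 190.1°; wind correction -16.6° → command heading 173.5°, groundspeed 67.6 kt
Leg 5: desired track 167.0°; wind correction -10.0° → command heading 157.0°, groundspeed 61.3 kt

Leg 1: heading=299.2°, groundspeed=124.9 kt
Leg 2: heading=89.4°, groundspeed=75.0 kt
Leg 3: heading=153.4°, groundspeed=60.4 kt
Leg 4: heading=173.5°, groundspeed=67.6 kt
Leg 5: heading=157.0°, groundspeed=61.3 kt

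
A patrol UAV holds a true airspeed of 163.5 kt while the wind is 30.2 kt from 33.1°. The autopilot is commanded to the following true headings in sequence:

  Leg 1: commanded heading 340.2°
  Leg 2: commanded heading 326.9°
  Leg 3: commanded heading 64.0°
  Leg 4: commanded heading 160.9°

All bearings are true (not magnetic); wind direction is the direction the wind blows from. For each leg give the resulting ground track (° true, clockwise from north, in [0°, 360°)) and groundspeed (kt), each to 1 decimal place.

Leg 1: heading 340.2°; drift -9.4° → track 330.8°, groundspeed 147.3 kt
Leg 2: heading 326.9°; drift -10.3° → track 316.6°, groundspeed 153.8 kt
Leg 3: heading 64.0°; drift +6.4° → track 70.4°, groundspeed 138.5 kt
Leg 4: heading 160.9°; drift +7.5° → track 168.4°, groundspeed 183.6 kt

Leg 1: track=330.8°, groundspeed=147.3 kt
Leg 2: track=316.6°, groundspeed=153.8 kt
Leg 3: track=70.4°, groundspeed=138.5 kt
Leg 4: track=168.4°, groundspeed=183.6 kt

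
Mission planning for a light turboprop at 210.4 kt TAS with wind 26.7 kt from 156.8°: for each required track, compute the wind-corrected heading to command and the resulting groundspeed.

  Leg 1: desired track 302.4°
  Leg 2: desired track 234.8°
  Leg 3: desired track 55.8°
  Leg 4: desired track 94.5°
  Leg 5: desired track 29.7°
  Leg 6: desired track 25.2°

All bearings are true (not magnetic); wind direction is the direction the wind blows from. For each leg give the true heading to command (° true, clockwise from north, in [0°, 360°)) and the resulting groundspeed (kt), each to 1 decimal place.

Leg 1: heading=298.3°, groundspeed=231.9 kt
Leg 2: heading=227.7°, groundspeed=203.2 kt
Leg 3: heading=63.0°, groundspeed=213.9 kt
Leg 4: heading=101.0°, groundspeed=196.7 kt
Leg 5: heading=35.5°, groundspeed=225.4 kt
Leg 6: heading=30.6°, groundspeed=227.2 kt

Leg 1: desired track 302.4°; wind correction -4.1° → command heading 298.3°, groundspeed 231.9 kt
Leg 2: desired track 234.8°; wind correction -7.1° → command heading 227.7°, groundspeed 203.2 kt
Leg 3: desired track 55.8°; wind correction +7.2° → command heading 63.0°, groundspeed 213.9 kt
Leg 4: desired track 94.5°; wind correction +6.5° → command heading 101.0°, groundspeed 196.7 kt
Leg 5: desired track 29.7°; wind correction +5.8° → command heading 35.5°, groundspeed 225.4 kt
Leg 6: desired track 25.2°; wind correction +5.4° → command heading 30.6°, groundspeed 227.2 kt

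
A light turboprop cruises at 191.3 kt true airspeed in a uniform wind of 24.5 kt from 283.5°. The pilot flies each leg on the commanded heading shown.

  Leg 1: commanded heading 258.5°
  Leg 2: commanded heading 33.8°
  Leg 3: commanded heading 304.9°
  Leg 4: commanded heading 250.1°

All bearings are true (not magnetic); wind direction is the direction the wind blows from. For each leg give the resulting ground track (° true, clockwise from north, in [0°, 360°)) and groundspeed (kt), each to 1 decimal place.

Leg 1: heading 258.5°; drift -3.5° → track 255.0°, groundspeed 169.4 kt
Leg 2: heading 33.8°; drift +6.6° → track 40.4°, groundspeed 201.1 kt
Leg 3: heading 304.9°; drift +3.0° → track 307.9°, groundspeed 168.7 kt
Leg 4: heading 250.1°; drift -4.5° → track 245.6°, groundspeed 171.4 kt

Leg 1: track=255.0°, groundspeed=169.4 kt
Leg 2: track=40.4°, groundspeed=201.1 kt
Leg 3: track=307.9°, groundspeed=168.7 kt
Leg 4: track=245.6°, groundspeed=171.4 kt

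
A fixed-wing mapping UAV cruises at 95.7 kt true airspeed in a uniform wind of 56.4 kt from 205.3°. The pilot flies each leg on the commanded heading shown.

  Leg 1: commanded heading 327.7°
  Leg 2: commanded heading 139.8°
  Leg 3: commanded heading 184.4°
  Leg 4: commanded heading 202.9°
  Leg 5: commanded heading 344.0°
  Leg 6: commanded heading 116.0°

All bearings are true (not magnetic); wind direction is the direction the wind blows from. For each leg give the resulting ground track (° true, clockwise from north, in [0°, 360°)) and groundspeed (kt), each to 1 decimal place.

Leg 1: track=348.4°, groundspeed=134.6 kt
Leg 2: track=104.4°, groundspeed=88.7 kt
Leg 3: track=159.3°, groundspeed=47.5 kt
Leg 4: track=199.5°, groundspeed=39.4 kt
Leg 5: track=359.1°, groundspeed=143.0 kt
Leg 6: track=85.3°, groundspeed=110.5 kt

Leg 1: heading 327.7°; drift +20.7° → track 348.4°, groundspeed 134.6 kt
Leg 2: heading 139.8°; drift -35.4° → track 104.4°, groundspeed 88.7 kt
Leg 3: heading 184.4°; drift -25.1° → track 159.3°, groundspeed 47.5 kt
Leg 4: heading 202.9°; drift -3.4° → track 199.5°, groundspeed 39.4 kt
Leg 5: heading 344.0°; drift +15.1° → track 359.1°, groundspeed 143.0 kt
Leg 6: heading 116.0°; drift -30.7° → track 85.3°, groundspeed 110.5 kt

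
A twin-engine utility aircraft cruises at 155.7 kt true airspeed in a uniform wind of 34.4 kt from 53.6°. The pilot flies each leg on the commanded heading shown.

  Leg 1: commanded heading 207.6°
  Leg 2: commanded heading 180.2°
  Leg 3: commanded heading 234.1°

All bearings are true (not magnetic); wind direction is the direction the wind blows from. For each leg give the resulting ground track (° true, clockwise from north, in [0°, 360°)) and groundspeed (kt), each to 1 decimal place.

Leg 1: track=212.2°, groundspeed=187.2 kt
Leg 2: track=189.1°, groundspeed=178.4 kt
Leg 3: track=234.0°, groundspeed=190.1 kt

Leg 1: heading 207.6°; drift +4.6° → track 212.2°, groundspeed 187.2 kt
Leg 2: heading 180.2°; drift +8.9° → track 189.1°, groundspeed 178.4 kt
Leg 3: heading 234.1°; drift -0.1° → track 234.0°, groundspeed 190.1 kt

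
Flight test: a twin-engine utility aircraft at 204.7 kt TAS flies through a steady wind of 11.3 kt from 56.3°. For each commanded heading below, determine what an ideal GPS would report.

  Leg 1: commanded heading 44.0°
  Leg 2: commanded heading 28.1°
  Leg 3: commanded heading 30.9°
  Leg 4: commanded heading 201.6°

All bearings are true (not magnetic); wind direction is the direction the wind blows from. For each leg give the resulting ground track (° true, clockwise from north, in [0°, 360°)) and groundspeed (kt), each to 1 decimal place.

Leg 1: heading 44.0°; drift -0.7° → track 43.3°, groundspeed 193.7 kt
Leg 2: heading 28.1°; drift -1.6° → track 26.5°, groundspeed 194.8 kt
Leg 3: heading 30.9°; drift -1.4° → track 29.5°, groundspeed 194.6 kt
Leg 4: heading 201.6°; drift +1.7° → track 203.3°, groundspeed 214.1 kt

Leg 1: track=43.3°, groundspeed=193.7 kt
Leg 2: track=26.5°, groundspeed=194.8 kt
Leg 3: track=29.5°, groundspeed=194.6 kt
Leg 4: track=203.3°, groundspeed=214.1 kt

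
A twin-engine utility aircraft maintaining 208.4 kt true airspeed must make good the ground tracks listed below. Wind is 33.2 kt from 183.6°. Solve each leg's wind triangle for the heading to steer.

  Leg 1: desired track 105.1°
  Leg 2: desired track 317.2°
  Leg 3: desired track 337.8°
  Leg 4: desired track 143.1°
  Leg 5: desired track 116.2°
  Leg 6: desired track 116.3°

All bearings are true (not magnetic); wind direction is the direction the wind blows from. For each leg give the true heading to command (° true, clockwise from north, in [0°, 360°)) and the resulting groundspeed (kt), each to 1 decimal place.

Leg 1: heading=114.1°, groundspeed=199.2 kt
Leg 2: heading=310.6°, groundspeed=229.9 kt
Leg 3: heading=333.8°, groundspeed=237.8 kt
Leg 4: heading=149.0°, groundspeed=182.0 kt
Leg 5: heading=124.7°, groundspeed=193.4 kt
Leg 6: heading=124.8°, groundspeed=193.3 kt

Leg 1: desired track 105.1°; wind correction +9.0° → command heading 114.1°, groundspeed 199.2 kt
Leg 2: desired track 317.2°; wind correction -6.6° → command heading 310.6°, groundspeed 229.9 kt
Leg 3: desired track 337.8°; wind correction -4.0° → command heading 333.8°, groundspeed 237.8 kt
Leg 4: desired track 143.1°; wind correction +5.9° → command heading 149.0°, groundspeed 182.0 kt
Leg 5: desired track 116.2°; wind correction +8.5° → command heading 124.7°, groundspeed 193.4 kt
Leg 6: desired track 116.3°; wind correction +8.5° → command heading 124.8°, groundspeed 193.3 kt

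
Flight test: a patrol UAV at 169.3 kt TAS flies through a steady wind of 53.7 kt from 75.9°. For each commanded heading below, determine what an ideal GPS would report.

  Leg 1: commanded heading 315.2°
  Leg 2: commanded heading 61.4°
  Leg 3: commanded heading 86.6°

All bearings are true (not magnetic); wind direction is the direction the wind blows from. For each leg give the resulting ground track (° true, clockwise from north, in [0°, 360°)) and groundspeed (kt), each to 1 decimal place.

Leg 1: track=302.0°, groundspeed=202.1 kt
Leg 2: track=54.9°, groundspeed=118.1 kt
Leg 3: track=91.5°, groundspeed=117.0 kt

Leg 1: heading 315.2°; drift -13.2° → track 302.0°, groundspeed 202.1 kt
Leg 2: heading 61.4°; drift -6.5° → track 54.9°, groundspeed 118.1 kt
Leg 3: heading 86.6°; drift +4.9° → track 91.5°, groundspeed 117.0 kt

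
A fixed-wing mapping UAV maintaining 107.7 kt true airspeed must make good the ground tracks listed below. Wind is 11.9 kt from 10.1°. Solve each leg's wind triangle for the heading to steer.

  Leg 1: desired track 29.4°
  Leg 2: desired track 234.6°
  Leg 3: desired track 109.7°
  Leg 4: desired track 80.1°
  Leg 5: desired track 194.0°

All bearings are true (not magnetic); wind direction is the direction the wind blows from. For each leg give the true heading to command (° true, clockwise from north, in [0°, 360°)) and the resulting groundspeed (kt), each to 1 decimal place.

Leg 1: desired track 29.4°; wind correction -2.1° → command heading 27.3°, groundspeed 96.4 kt
Leg 2: desired track 234.6°; wind correction +4.4° → command heading 239.0°, groundspeed 115.9 kt
Leg 3: desired track 109.7°; wind correction -6.3° → command heading 103.4°, groundspeed 109.0 kt
Leg 4: desired track 80.1°; wind correction -6.0° → command heading 74.1°, groundspeed 103.0 kt
Leg 5: desired track 194.0°; wind correction +0.4° → command heading 194.4°, groundspeed 119.6 kt

Leg 1: heading=27.3°, groundspeed=96.4 kt
Leg 2: heading=239.0°, groundspeed=115.9 kt
Leg 3: heading=103.4°, groundspeed=109.0 kt
Leg 4: heading=74.1°, groundspeed=103.0 kt
Leg 5: heading=194.4°, groundspeed=119.6 kt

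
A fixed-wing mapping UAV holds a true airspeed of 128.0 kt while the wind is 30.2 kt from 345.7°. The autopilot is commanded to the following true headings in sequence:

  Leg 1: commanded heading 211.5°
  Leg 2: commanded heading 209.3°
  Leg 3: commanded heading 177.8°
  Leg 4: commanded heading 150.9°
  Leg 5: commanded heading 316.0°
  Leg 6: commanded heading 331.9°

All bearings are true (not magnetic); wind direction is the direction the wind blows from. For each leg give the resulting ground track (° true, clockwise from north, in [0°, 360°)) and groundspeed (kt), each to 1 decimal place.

Leg 1: track=203.2°, groundspeed=150.6 kt
Leg 2: track=201.4°, groundspeed=151.3 kt
Leg 3: track=175.5°, groundspeed=157.7 kt
Leg 4: track=153.7°, groundspeed=157.4 kt
Leg 5: track=307.6°, groundspeed=102.9 kt
Leg 6: track=327.7°, groundspeed=98.9 kt

Leg 1: heading 211.5°; drift -8.3° → track 203.2°, groundspeed 150.6 kt
Leg 2: heading 209.3°; drift -7.9° → track 201.4°, groundspeed 151.3 kt
Leg 3: heading 177.8°; drift -2.3° → track 175.5°, groundspeed 157.7 kt
Leg 4: heading 150.9°; drift +2.8° → track 153.7°, groundspeed 157.4 kt
Leg 5: heading 316.0°; drift -8.4° → track 307.6°, groundspeed 102.9 kt
Leg 6: heading 331.9°; drift -4.2° → track 327.7°, groundspeed 98.9 kt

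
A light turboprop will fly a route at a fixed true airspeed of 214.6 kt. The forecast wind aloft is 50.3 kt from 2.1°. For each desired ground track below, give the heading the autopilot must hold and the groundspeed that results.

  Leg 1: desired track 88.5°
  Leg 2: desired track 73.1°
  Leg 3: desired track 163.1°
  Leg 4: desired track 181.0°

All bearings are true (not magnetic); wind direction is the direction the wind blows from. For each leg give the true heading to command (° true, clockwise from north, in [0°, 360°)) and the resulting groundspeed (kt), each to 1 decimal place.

Leg 1: desired track 88.5°; wind correction -13.5° → command heading 75.0°, groundspeed 205.5 kt
Leg 2: desired track 73.1°; wind correction -12.8° → command heading 60.3°, groundspeed 192.9 kt
Leg 3: desired track 163.1°; wind correction -4.4° → command heading 158.7°, groundspeed 261.5 kt
Leg 4: desired track 181.0°; wind correction -0.3° → command heading 180.7°, groundspeed 264.9 kt

Leg 1: heading=75.0°, groundspeed=205.5 kt
Leg 2: heading=60.3°, groundspeed=192.9 kt
Leg 3: heading=158.7°, groundspeed=261.5 kt
Leg 4: heading=180.7°, groundspeed=264.9 kt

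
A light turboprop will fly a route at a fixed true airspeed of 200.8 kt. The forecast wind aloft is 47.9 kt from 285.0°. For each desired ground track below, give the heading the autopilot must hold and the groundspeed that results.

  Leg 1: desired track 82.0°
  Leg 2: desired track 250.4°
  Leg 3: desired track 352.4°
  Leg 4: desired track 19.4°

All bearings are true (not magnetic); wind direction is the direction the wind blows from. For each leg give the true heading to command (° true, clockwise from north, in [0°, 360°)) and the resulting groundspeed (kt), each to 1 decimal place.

Leg 1: heading=76.7°, groundspeed=244.0 kt
Leg 2: heading=258.2°, groundspeed=159.5 kt
Leg 3: heading=339.7°, groundspeed=177.5 kt
Leg 4: heading=5.6°, groundspeed=198.7 kt

Leg 1: desired track 82.0°; wind correction -5.3° → command heading 76.7°, groundspeed 244.0 kt
Leg 2: desired track 250.4°; wind correction +7.8° → command heading 258.2°, groundspeed 159.5 kt
Leg 3: desired track 352.4°; wind correction -12.7° → command heading 339.7°, groundspeed 177.5 kt
Leg 4: desired track 19.4°; wind correction -13.8° → command heading 5.6°, groundspeed 198.7 kt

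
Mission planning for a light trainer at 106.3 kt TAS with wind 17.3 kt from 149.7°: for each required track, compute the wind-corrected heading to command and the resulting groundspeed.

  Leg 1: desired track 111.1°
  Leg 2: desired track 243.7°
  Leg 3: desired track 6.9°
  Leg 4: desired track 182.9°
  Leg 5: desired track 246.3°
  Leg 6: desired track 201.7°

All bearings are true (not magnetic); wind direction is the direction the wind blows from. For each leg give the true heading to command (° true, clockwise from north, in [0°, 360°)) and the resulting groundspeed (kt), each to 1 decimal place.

Leg 1: desired track 111.1°; wind correction +5.8° → command heading 116.9°, groundspeed 92.2 kt
Leg 2: desired track 243.7°; wind correction -9.3° → command heading 234.4°, groundspeed 106.1 kt
Leg 3: desired track 6.9°; wind correction +5.6° → command heading 12.5°, groundspeed 119.6 kt
Leg 4: desired track 182.9°; wind correction -5.1° → command heading 177.8°, groundspeed 91.4 kt
Leg 5: desired track 246.3°; wind correction -9.3° → command heading 237.0°, groundspeed 106.9 kt
Leg 6: desired track 201.7°; wind correction -7.4° → command heading 194.3°, groundspeed 94.8 kt

Leg 1: heading=116.9°, groundspeed=92.2 kt
Leg 2: heading=234.4°, groundspeed=106.1 kt
Leg 3: heading=12.5°, groundspeed=119.6 kt
Leg 4: heading=177.8°, groundspeed=91.4 kt
Leg 5: heading=237.0°, groundspeed=106.9 kt
Leg 6: heading=194.3°, groundspeed=94.8 kt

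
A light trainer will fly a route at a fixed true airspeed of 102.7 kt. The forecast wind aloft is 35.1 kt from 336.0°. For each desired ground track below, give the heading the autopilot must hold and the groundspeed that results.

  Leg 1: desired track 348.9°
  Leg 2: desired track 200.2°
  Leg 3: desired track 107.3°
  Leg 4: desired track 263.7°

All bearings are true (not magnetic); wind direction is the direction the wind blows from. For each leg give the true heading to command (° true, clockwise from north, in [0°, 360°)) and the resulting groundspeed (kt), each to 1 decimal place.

Leg 1: heading=344.5°, groundspeed=68.2 kt
Leg 2: heading=214.0°, groundspeed=124.9 kt
Leg 3: heading=92.4°, groundspeed=122.4 kt
Leg 4: heading=282.7°, groundspeed=86.4 kt

Leg 1: desired track 348.9°; wind correction -4.4° → command heading 344.5°, groundspeed 68.2 kt
Leg 2: desired track 200.2°; wind correction +13.8° → command heading 214.0°, groundspeed 124.9 kt
Leg 3: desired track 107.3°; wind correction -14.9° → command heading 92.4°, groundspeed 122.4 kt
Leg 4: desired track 263.7°; wind correction +19.0° → command heading 282.7°, groundspeed 86.4 kt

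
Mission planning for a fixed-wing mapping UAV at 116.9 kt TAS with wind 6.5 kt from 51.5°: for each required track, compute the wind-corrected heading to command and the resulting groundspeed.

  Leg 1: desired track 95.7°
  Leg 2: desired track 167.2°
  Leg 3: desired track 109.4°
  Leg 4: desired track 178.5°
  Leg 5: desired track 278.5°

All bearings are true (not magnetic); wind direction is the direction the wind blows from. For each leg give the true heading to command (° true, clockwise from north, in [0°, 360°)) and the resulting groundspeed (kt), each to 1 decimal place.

Leg 1: heading=93.5°, groundspeed=112.2 kt
Leg 2: heading=164.3°, groundspeed=119.6 kt
Leg 3: heading=106.7°, groundspeed=113.3 kt
Leg 4: heading=176.0°, groundspeed=120.7 kt
Leg 5: heading=280.8°, groundspeed=121.2 kt

Leg 1: desired track 95.7°; wind correction -2.2° → command heading 93.5°, groundspeed 112.2 kt
Leg 2: desired track 167.2°; wind correction -2.9° → command heading 164.3°, groundspeed 119.6 kt
Leg 3: desired track 109.4°; wind correction -2.7° → command heading 106.7°, groundspeed 113.3 kt
Leg 4: desired track 178.5°; wind correction -2.5° → command heading 176.0°, groundspeed 120.7 kt
Leg 5: desired track 278.5°; wind correction +2.3° → command heading 280.8°, groundspeed 121.2 kt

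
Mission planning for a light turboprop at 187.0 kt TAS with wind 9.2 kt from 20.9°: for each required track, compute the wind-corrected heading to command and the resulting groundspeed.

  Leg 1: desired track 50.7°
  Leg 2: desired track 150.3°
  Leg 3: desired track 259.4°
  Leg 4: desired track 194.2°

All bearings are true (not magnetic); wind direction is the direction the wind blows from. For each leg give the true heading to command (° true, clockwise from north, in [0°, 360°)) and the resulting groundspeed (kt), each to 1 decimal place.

Leg 1: heading=49.3°, groundspeed=179.0 kt
Leg 2: heading=148.1°, groundspeed=192.7 kt
Leg 3: heading=261.8°, groundspeed=191.6 kt
Leg 4: heading=193.9°, groundspeed=196.1 kt

Leg 1: desired track 50.7°; wind correction -1.4° → command heading 49.3°, groundspeed 179.0 kt
Leg 2: desired track 150.3°; wind correction -2.2° → command heading 148.1°, groundspeed 192.7 kt
Leg 3: desired track 259.4°; wind correction +2.4° → command heading 261.8°, groundspeed 191.6 kt
Leg 4: desired track 194.2°; wind correction -0.3° → command heading 193.9°, groundspeed 196.1 kt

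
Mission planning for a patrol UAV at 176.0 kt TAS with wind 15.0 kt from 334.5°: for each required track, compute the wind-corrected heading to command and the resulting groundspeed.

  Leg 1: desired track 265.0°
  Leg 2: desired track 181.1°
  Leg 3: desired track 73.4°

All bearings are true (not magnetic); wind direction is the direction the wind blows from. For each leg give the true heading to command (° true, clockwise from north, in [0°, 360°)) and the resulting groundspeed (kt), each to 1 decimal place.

Leg 1: heading=269.6°, groundspeed=170.2 kt
Leg 2: heading=183.3°, groundspeed=189.3 kt
Leg 3: heading=68.6°, groundspeed=177.7 kt

Leg 1: desired track 265.0°; wind correction +4.6° → command heading 269.6°, groundspeed 170.2 kt
Leg 2: desired track 181.1°; wind correction +2.2° → command heading 183.3°, groundspeed 189.3 kt
Leg 3: desired track 73.4°; wind correction -4.8° → command heading 68.6°, groundspeed 177.7 kt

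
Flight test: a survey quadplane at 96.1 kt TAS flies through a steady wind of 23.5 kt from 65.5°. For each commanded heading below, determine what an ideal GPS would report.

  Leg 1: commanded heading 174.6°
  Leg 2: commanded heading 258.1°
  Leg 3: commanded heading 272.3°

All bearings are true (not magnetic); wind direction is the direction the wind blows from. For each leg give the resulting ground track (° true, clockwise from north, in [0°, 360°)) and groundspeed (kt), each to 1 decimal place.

Leg 1: heading 174.6°; drift +12.1° → track 186.7°, groundspeed 106.1 kt
Leg 2: heading 258.1°; drift -2.5° → track 255.6°, groundspeed 119.1 kt
Leg 3: heading 272.3°; drift -5.2° → track 267.1°, groundspeed 117.6 kt

Leg 1: track=186.7°, groundspeed=106.1 kt
Leg 2: track=255.6°, groundspeed=119.1 kt
Leg 3: track=267.1°, groundspeed=117.6 kt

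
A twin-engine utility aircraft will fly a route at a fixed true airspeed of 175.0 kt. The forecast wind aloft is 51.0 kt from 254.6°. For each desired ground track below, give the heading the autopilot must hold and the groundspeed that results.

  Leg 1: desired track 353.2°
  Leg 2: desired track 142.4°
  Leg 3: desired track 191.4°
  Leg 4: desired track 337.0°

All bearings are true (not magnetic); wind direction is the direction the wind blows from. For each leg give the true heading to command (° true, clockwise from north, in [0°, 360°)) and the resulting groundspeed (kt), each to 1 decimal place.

Leg 1: heading=336.5°, groundspeed=175.2 kt
Leg 2: heading=158.1°, groundspeed=187.8 kt
Leg 3: heading=206.5°, groundspeed=146.0 kt
Leg 4: heading=320.2°, groundspeed=160.8 kt

Leg 1: desired track 353.2°; wind correction -16.7° → command heading 336.5°, groundspeed 175.2 kt
Leg 2: desired track 142.4°; wind correction +15.7° → command heading 158.1°, groundspeed 187.8 kt
Leg 3: desired track 191.4°; wind correction +15.1° → command heading 206.5°, groundspeed 146.0 kt
Leg 4: desired track 337.0°; wind correction -16.8° → command heading 320.2°, groundspeed 160.8 kt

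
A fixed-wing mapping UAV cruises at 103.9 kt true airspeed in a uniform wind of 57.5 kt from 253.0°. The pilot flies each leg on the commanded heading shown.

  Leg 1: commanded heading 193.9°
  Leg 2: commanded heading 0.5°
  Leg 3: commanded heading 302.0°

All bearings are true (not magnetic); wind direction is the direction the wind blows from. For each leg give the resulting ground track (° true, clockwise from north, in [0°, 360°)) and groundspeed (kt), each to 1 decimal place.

Leg 1: heading 193.9°; drift -33.6° → track 160.3°, groundspeed 89.2 kt
Leg 2: heading 0.5°; drift +24.3° → track 24.8°, groundspeed 133.0 kt
Leg 3: heading 302.0°; drift +33.3° → track 335.3°, groundspeed 79.1 kt

Leg 1: track=160.3°, groundspeed=89.2 kt
Leg 2: track=24.8°, groundspeed=133.0 kt
Leg 3: track=335.3°, groundspeed=79.1 kt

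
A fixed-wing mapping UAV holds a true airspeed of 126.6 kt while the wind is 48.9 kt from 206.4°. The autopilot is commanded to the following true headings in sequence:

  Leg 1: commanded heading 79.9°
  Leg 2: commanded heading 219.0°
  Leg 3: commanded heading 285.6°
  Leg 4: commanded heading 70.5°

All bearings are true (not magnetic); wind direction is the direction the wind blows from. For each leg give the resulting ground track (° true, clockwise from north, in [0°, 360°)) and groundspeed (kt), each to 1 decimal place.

Leg 1: heading 79.9°; drift -14.2° → track 65.7°, groundspeed 160.6 kt
Leg 2: heading 219.0°; drift +7.7° → track 226.7°, groundspeed 79.6 kt
Leg 3: heading 285.6°; drift +22.2° → track 307.8°, groundspeed 126.9 kt
Leg 4: heading 70.5°; drift -11.9° → track 58.6°, groundspeed 165.3 kt

Leg 1: track=65.7°, groundspeed=160.6 kt
Leg 2: track=226.7°, groundspeed=79.6 kt
Leg 3: track=307.8°, groundspeed=126.9 kt
Leg 4: track=58.6°, groundspeed=165.3 kt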